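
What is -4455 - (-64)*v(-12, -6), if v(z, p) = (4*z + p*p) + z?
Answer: -5991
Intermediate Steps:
v(z, p) = p² + 5*z (v(z, p) = (4*z + p²) + z = (p² + 4*z) + z = p² + 5*z)
-4455 - (-64)*v(-12, -6) = -4455 - (-64)*((-6)² + 5*(-12)) = -4455 - (-64)*(36 - 60) = -4455 - (-64)*(-24) = -4455 - 1*1536 = -4455 - 1536 = -5991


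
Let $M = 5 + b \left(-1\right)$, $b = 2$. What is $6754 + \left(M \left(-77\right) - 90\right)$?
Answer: $6433$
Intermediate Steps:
$M = 3$ ($M = 5 + 2 \left(-1\right) = 5 - 2 = 3$)
$6754 + \left(M \left(-77\right) - 90\right) = 6754 + \left(3 \left(-77\right) - 90\right) = 6754 - 321 = 6433$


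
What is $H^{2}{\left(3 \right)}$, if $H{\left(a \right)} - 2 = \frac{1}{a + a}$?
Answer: $\frac{169}{36} \approx 4.6944$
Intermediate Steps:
$H{\left(a \right)} = 2 + \frac{1}{2 a}$ ($H{\left(a \right)} = 2 + \frac{1}{a + a} = 2 + \frac{1}{2 a}$)
$H^{2}{\left(3 \right)} = \left(2 + \frac{1}{2 \cdot 3}\right)^{2} = \left(2 + \frac{1}{2} \cdot \frac{1}{3}\right)^{2} = \left(2 + \frac{1}{6}\right)^{2} = \left(\frac{13}{6}\right)^{2} = \frac{169}{36}$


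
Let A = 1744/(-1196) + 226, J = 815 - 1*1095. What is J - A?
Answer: -150858/299 ≈ -504.54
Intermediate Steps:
J = -280 (J = 815 - 1095 = -280)
A = 67138/299 (A = 1744*(-1/1196) + 226 = -436/299 + 226 = 67138/299 ≈ 224.54)
J - A = -280 - 1*67138/299 = -280 - 67138/299 = -150858/299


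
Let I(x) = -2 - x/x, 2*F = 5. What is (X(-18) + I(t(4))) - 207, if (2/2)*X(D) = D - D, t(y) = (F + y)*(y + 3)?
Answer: -210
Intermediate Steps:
F = 5/2 (F = (½)*5 = 5/2 ≈ 2.5000)
t(y) = (3 + y)*(5/2 + y) (t(y) = (5/2 + y)*(y + 3) = (5/2 + y)*(3 + y) = (3 + y)*(5/2 + y))
X(D) = 0 (X(D) = D - D = 0)
I(x) = -3 (I(x) = -2 - 1*1 = -2 - 1 = -3)
(X(-18) + I(t(4))) - 207 = (0 - 3) - 207 = -3 - 207 = -210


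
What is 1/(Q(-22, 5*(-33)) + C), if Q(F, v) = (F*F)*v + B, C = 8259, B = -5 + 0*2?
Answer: -1/71606 ≈ -1.3965e-5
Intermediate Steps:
B = -5 (B = -5 + 0 = -5)
Q(F, v) = -5 + v*F² (Q(F, v) = (F*F)*v - 5 = F²*v - 5 = v*F² - 5 = -5 + v*F²)
1/(Q(-22, 5*(-33)) + C) = 1/((-5 + (5*(-33))*(-22)²) + 8259) = 1/((-5 - 165*484) + 8259) = 1/((-5 - 79860) + 8259) = 1/(-79865 + 8259) = 1/(-71606) = -1/71606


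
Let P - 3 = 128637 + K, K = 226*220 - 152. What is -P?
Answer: -178208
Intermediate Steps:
K = 49568 (K = 49720 - 152 = 49568)
P = 178208 (P = 3 + (128637 + 49568) = 3 + 178205 = 178208)
-P = -1*178208 = -178208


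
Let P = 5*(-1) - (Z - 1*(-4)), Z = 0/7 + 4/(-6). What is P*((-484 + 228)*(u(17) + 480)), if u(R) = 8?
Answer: 3123200/3 ≈ 1.0411e+6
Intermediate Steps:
Z = -⅔ (Z = 0*(⅐) + 4*(-⅙) = 0 - ⅔ = -⅔ ≈ -0.66667)
P = -25/3 (P = 5*(-1) - (-⅔ - 1*(-4)) = -5 - (-⅔ + 4) = -5 - 1*10/3 = -5 - 10/3 = -25/3 ≈ -8.3333)
P*((-484 + 228)*(u(17) + 480)) = -25*(-484 + 228)*(8 + 480)/3 = -(-6400)*488/3 = -25/3*(-124928) = 3123200/3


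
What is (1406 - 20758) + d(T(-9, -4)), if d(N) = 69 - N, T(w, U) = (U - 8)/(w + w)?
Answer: -57851/3 ≈ -19284.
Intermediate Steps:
T(w, U) = (-8 + U)/(2*w) (T(w, U) = (-8 + U)/((2*w)) = (-8 + U)*(1/(2*w)) = (-8 + U)/(2*w))
(1406 - 20758) + d(T(-9, -4)) = (1406 - 20758) + (69 - (-8 - 4)/(2*(-9))) = -19352 + (69 - (-1)*(-12)/(2*9)) = -19352 + (69 - 1*2/3) = -19352 + (69 - 2/3) = -19352 + 205/3 = -57851/3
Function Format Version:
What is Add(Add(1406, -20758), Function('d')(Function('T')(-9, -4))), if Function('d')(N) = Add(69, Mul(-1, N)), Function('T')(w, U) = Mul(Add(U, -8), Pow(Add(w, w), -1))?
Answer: Rational(-57851, 3) ≈ -19284.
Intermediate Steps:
Function('T')(w, U) = Mul(Rational(1, 2), Pow(w, -1), Add(-8, U)) (Function('T')(w, U) = Mul(Add(-8, U), Pow(Mul(2, w), -1)) = Mul(Add(-8, U), Mul(Rational(1, 2), Pow(w, -1))) = Mul(Rational(1, 2), Pow(w, -1), Add(-8, U)))
Add(Add(1406, -20758), Function('d')(Function('T')(-9, -4))) = Add(Add(1406, -20758), Add(69, Mul(-1, Mul(Rational(1, 2), Pow(-9, -1), Add(-8, -4))))) = Add(-19352, Add(69, Mul(-1, Mul(Rational(1, 2), Rational(-1, 9), -12)))) = Add(-19352, Add(69, Mul(-1, Rational(2, 3)))) = Add(-19352, Add(69, Rational(-2, 3))) = Add(-19352, Rational(205, 3)) = Rational(-57851, 3)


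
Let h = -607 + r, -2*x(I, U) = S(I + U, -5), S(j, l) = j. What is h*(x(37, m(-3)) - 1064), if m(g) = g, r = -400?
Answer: 1088567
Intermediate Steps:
x(I, U) = -I/2 - U/2 (x(I, U) = -(I + U)/2 = -I/2 - U/2)
h = -1007 (h = -607 - 400 = -1007)
h*(x(37, m(-3)) - 1064) = -1007*((-1/2*37 - 1/2*(-3)) - 1064) = -1007*((-37/2 + 3/2) - 1064) = -1007*(-17 - 1064) = -1007*(-1081) = 1088567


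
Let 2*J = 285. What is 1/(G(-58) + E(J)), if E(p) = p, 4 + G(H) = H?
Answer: 2/161 ≈ 0.012422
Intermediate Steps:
J = 285/2 (J = (½)*285 = 285/2 ≈ 142.50)
G(H) = -4 + H
1/(G(-58) + E(J)) = 1/((-4 - 58) + 285/2) = 1/(-62 + 285/2) = 1/(161/2) = 2/161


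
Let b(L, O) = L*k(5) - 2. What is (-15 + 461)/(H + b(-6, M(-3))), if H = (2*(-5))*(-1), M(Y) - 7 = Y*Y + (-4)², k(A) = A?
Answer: -223/11 ≈ -20.273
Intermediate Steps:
M(Y) = 23 + Y² (M(Y) = 7 + (Y*Y + (-4)²) = 7 + (Y² + 16) = 7 + (16 + Y²) = 23 + Y²)
H = 10 (H = -10*(-1) = 10)
b(L, O) = -2 + 5*L (b(L, O) = L*5 - 2 = 5*L - 2 = -2 + 5*L)
(-15 + 461)/(H + b(-6, M(-3))) = (-15 + 461)/(10 + (-2 + 5*(-6))) = 446/(10 + (-2 - 30)) = 446/(10 - 32) = 446/(-22) = 446*(-1/22) = -223/11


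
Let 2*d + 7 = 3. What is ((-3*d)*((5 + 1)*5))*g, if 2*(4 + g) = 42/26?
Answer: -7470/13 ≈ -574.62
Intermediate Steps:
d = -2 (d = -7/2 + (½)*3 = -7/2 + 3/2 = -2)
g = -83/26 (g = -4 + (42/26)/2 = -4 + (42*(1/26))/2 = -4 + (½)*(21/13) = -4 + 21/26 = -83/26 ≈ -3.1923)
((-3*d)*((5 + 1)*5))*g = ((-3*(-2))*((5 + 1)*5))*(-83/26) = (6*(6*5))*(-83/26) = (6*30)*(-83/26) = 180*(-83/26) = -7470/13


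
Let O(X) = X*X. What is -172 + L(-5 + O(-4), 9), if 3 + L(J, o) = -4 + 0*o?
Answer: -179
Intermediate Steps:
O(X) = X²
L(J, o) = -7 (L(J, o) = -3 + (-4 + 0*o) = -3 + (-4 + 0) = -3 - 4 = -7)
-172 + L(-5 + O(-4), 9) = -172 - 7 = -179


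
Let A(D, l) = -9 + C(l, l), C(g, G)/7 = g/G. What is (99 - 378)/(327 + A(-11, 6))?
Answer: -279/325 ≈ -0.85846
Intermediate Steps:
C(g, G) = 7*g/G (C(g, G) = 7*(g/G) = 7*g/G)
A(D, l) = -2 (A(D, l) = -9 + 7*l/l = -9 + 7 = -2)
(99 - 378)/(327 + A(-11, 6)) = (99 - 378)/(327 - 2) = -279/325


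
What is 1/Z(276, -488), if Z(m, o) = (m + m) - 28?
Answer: 1/524 ≈ 0.0019084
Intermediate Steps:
Z(m, o) = -28 + 2*m (Z(m, o) = 2*m - 28 = -28 + 2*m)
1/Z(276, -488) = 1/(-28 + 2*276) = 1/(-28 + 552) = 1/524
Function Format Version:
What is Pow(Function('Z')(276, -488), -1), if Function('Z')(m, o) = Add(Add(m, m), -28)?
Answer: Rational(1, 524) ≈ 0.0019084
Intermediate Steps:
Function('Z')(m, o) = Add(-28, Mul(2, m)) (Function('Z')(m, o) = Add(Mul(2, m), -28) = Add(-28, Mul(2, m)))
Pow(Function('Z')(276, -488), -1) = Pow(Add(-28, Mul(2, 276)), -1) = Pow(Add(-28, 552), -1) = Pow(524, -1) = Rational(1, 524)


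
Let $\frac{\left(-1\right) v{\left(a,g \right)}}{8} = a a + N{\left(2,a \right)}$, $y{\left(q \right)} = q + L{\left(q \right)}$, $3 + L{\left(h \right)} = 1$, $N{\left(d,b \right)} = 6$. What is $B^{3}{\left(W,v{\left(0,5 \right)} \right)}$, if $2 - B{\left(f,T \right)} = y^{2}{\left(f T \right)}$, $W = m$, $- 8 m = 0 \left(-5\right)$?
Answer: $-8$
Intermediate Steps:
$L{\left(h \right)} = -2$ ($L{\left(h \right)} = -3 + 1 = -2$)
$m = 0$ ($m = - \frac{0 \left(-5\right)}{8} = \left(- \frac{1}{8}\right) 0 = 0$)
$W = 0$
$y{\left(q \right)} = -2 + q$ ($y{\left(q \right)} = q - 2 = -2 + q$)
$v{\left(a,g \right)} = -48 - 8 a^{2}$ ($v{\left(a,g \right)} = - 8 \left(a a + 6\right) = - 8 \left(a^{2} + 6\right) = - 8 \left(6 + a^{2}\right) = -48 - 8 a^{2}$)
$B{\left(f,T \right)} = 2 - \left(-2 + T f\right)^{2}$ ($B{\left(f,T \right)} = 2 - \left(-2 + f T\right)^{2} = 2 - \left(-2 + T f\right)^{2}$)
$B^{3}{\left(W,v{\left(0,5 \right)} \right)} = \left(2 - \left(-2 + \left(-48 - 8 \cdot 0^{2}\right) 0\right)^{2}\right)^{3} = \left(2 - \left(-2 + \left(-48 - 0\right) 0\right)^{2}\right)^{3} = \left(2 - \left(-2 + \left(-48 + 0\right) 0\right)^{2}\right)^{3} = \left(2 - \left(-2 - 0\right)^{2}\right)^{3} = \left(2 - \left(-2 + 0\right)^{2}\right)^{3} = \left(2 - \left(-2\right)^{2}\right)^{3} = \left(2 - 4\right)^{3} = \left(-2\right)^{3} = -8$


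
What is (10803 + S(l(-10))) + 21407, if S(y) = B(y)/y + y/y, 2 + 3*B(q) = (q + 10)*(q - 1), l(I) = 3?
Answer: 96641/3 ≈ 32214.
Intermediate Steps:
B(q) = -⅔ + (-1 + q)*(10 + q)/3 (B(q) = -⅔ + ((q + 10)*(q - 1))/3 = -⅔ + ((10 + q)*(-1 + q))/3 = -⅔ + ((-1 + q)*(10 + q))/3 = -⅔ + (-1 + q)*(10 + q)/3)
S(y) = 1 + (-4 + 3*y + y²/3)/y (S(y) = (-4 + 3*y + y²/3)/y + y/y = (-4 + 3*y + y²/3)/y + 1 = 1 + (-4 + 3*y + y²/3)/y)
(10803 + S(l(-10))) + 21407 = (10803 + (4 - 4/3 + (⅓)*3)) + 21407 = (10803 + (4 - 4*⅓ + 1)) + 21407 = (10803 + (4 - 4/3 + 1)) + 21407 = (10803 + 11/3) + 21407 = 32420/3 + 21407 = 96641/3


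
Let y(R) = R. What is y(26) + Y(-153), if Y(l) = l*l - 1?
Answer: 23434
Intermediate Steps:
Y(l) = -1 + l**2 (Y(l) = l**2 - 1 = -1 + l**2)
y(26) + Y(-153) = 26 + (-1 + (-153)**2) = 26 + (-1 + 23409) = 26 + 23408 = 23434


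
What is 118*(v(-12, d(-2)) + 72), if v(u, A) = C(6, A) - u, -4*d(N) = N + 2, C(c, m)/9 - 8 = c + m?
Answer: 24780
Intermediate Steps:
C(c, m) = 72 + 9*c + 9*m (C(c, m) = 72 + 9*(c + m) = 72 + (9*c + 9*m) = 72 + 9*c + 9*m)
d(N) = -1/2 - N/4 (d(N) = -(N + 2)/4 = -(2 + N)/4 = -1/2 - N/4)
v(u, A) = 126 - u + 9*A (v(u, A) = (72 + 9*6 + 9*A) - u = (72 + 54 + 9*A) - u = (126 + 9*A) - u = 126 - u + 9*A)
118*(v(-12, d(-2)) + 72) = 118*((126 - 1*(-12) + 9*(-1/2 - 1/4*(-2))) + 72) = 118*((126 + 12 + 9*(-1/2 + 1/2)) + 72) = 118*((126 + 12 + 9*0) + 72) = 118*((126 + 12 + 0) + 72) = 118*(138 + 72) = 118*210 = 24780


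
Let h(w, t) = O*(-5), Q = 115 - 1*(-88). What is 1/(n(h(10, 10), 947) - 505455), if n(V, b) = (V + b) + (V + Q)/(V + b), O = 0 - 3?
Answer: -481/242661024 ≈ -1.9822e-6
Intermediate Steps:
Q = 203 (Q = 115 + 88 = 203)
O = -3
h(w, t) = 15 (h(w, t) = -3*(-5) = 15)
n(V, b) = V + b + (203 + V)/(V + b) (n(V, b) = (V + b) + (V + 203)/(V + b) = (V + b) + (203 + V)/(V + b) = V + b + (203 + V)/(V + b))
1/(n(h(10, 10), 947) - 505455) = 1/((203 + 15 + 15² + 947² + 2*15*947)/(15 + 947) - 505455) = 1/((203 + 15 + 225 + 896809 + 28410)/962 - 505455) = 1/((1/962)*925662 - 505455) = 1/(462831/481 - 505455) = 1/(-242661024/481) = -481/242661024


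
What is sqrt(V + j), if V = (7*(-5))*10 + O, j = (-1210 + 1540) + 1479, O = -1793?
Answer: I*sqrt(334) ≈ 18.276*I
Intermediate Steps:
j = 1809 (j = 330 + 1479 = 1809)
V = -2143 (V = (7*(-5))*10 - 1793 = -35*10 - 1793 = -350 - 1793 = -2143)
sqrt(V + j) = sqrt(-2143 + 1809) = sqrt(-334) = I*sqrt(334)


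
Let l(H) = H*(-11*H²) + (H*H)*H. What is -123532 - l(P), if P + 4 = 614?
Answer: 2269686468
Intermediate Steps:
P = 610 (P = -4 + 614 = 610)
l(H) = -10*H³ (l(H) = -11*H³ + H²*H = -11*H³ + H³ = -10*H³)
-123532 - l(P) = -123532 - (-10)*610³ = -123532 - (-10)*226981000 = -123532 - 1*(-2269810000) = -123532 + 2269810000 = 2269686468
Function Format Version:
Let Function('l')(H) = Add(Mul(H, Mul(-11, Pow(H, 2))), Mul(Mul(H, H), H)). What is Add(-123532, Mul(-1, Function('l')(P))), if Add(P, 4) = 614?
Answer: 2269686468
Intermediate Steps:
P = 610 (P = Add(-4, 614) = 610)
Function('l')(H) = Mul(-10, Pow(H, 3)) (Function('l')(H) = Add(Mul(-11, Pow(H, 3)), Mul(Pow(H, 2), H)) = Add(Mul(-11, Pow(H, 3)), Pow(H, 3)) = Mul(-10, Pow(H, 3)))
Add(-123532, Mul(-1, Function('l')(P))) = Add(-123532, Mul(-1, Mul(-10, Pow(610, 3)))) = Add(-123532, Mul(-1, Mul(-10, 226981000))) = Add(-123532, Mul(-1, -2269810000)) = Add(-123532, 2269810000) = 2269686468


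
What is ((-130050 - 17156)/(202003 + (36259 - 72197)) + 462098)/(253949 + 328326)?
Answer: 76738157164/96695497875 ≈ 0.79361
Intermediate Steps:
((-130050 - 17156)/(202003 + (36259 - 72197)) + 462098)/(253949 + 328326) = (-147206/(202003 - 35938) + 462098)/582275 = (-147206/166065 + 462098)*(1/582275) = (76738157164/166065)*(1/582275) = 76738157164/96695497875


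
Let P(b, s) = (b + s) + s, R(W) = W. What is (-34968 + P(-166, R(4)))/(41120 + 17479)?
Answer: -35126/58599 ≈ -0.59943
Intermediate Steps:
P(b, s) = b + 2*s
(-34968 + P(-166, R(4)))/(41120 + 17479) = (-34968 + (-166 + 2*4))/(41120 + 17479) = (-34968 + (-166 + 8))/58599 = (-34968 - 158)*(1/58599) = -35126*1/58599 = -35126/58599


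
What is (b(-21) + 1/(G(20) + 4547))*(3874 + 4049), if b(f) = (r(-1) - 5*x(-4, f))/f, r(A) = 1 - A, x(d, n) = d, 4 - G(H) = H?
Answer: -263204701/31717 ≈ -8298.5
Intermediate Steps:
G(H) = 4 - H
b(f) = 22/f (b(f) = ((1 - 1*(-1)) - 5*(-4))/f = ((1 + 1) + 20)/f = (2 + 20)/f = 22/f)
(b(-21) + 1/(G(20) + 4547))*(3874 + 4049) = (22/(-21) + 1/((4 - 1*20) + 4547))*(3874 + 4049) = (22*(-1/21) + 1/((4 - 20) + 4547))*7923 = (-22/21 + 1/(-16 + 4547))*7923 = (-22/21 + 1/4531)*7923 = -99661/95151*7923 = -263204701/31717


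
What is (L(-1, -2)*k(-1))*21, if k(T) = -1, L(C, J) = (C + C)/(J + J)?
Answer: -21/2 ≈ -10.500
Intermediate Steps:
L(C, J) = C/J (L(C, J) = (2*C)/((2*J)) = (2*C)*(1/(2*J)) = C/J)
(L(-1, -2)*k(-1))*21 = (-1/(-2)*(-1))*21 = (-1*(-½)*(-1))*21 = ((½)*(-1))*21 = -½*21 = -21/2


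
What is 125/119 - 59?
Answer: -6896/119 ≈ -57.950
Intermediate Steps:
125/119 - 59 = -6896/119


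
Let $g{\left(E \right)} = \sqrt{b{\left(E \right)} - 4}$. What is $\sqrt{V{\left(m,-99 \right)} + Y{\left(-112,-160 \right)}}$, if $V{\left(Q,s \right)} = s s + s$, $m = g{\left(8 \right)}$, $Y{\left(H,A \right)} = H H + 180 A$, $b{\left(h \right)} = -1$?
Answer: $i \sqrt{6554} \approx 80.957 i$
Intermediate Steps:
$Y{\left(H,A \right)} = H^{2} + 180 A$
$g{\left(E \right)} = i \sqrt{5}$ ($g{\left(E \right)} = \sqrt{-1 - 4} = \sqrt{-5} = i \sqrt{5}$)
$m = i \sqrt{5} \approx 2.2361 i$
$V{\left(Q,s \right)} = s + s^{2}$ ($V{\left(Q,s \right)} = s^{2} + s = s + s^{2}$)
$\sqrt{V{\left(m,-99 \right)} + Y{\left(-112,-160 \right)}} = \sqrt{- 99 \left(1 - 99\right) + \left(\left(-112\right)^{2} + 180 \left(-160\right)\right)} = \sqrt{\left(-99\right) \left(-98\right) + \left(12544 - 28800\right)} = \sqrt{9702 - 16256} = \sqrt{-6554} = i \sqrt{6554}$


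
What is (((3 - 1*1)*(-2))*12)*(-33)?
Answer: 1584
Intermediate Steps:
(((3 - 1*1)*(-2))*12)*(-33) = (((3 - 1)*(-2))*12)*(-33) = ((2*(-2))*12)*(-33) = -4*12*(-33) = -48*(-33) = 1584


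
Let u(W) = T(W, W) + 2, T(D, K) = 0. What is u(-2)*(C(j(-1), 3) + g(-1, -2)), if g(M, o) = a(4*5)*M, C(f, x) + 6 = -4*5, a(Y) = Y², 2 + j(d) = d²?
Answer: -852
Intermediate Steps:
j(d) = -2 + d²
u(W) = 2 (u(W) = 0 + 2 = 2)
C(f, x) = -26 (C(f, x) = -6 - 4*5 = -6 - 20 = -26)
g(M, o) = 400*M (g(M, o) = (4*5)²*M = 20²*M = 400*M)
u(-2)*(C(j(-1), 3) + g(-1, -2)) = 2*(-26 + 400*(-1)) = 2*(-26 - 400) = 2*(-426) = -852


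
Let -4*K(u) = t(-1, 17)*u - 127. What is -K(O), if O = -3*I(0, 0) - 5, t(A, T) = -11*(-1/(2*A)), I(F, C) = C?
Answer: -199/8 ≈ -24.875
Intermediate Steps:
t(A, T) = 11/(2*A) (t(A, T) = -11*(-1/(2*A)) = -(-11)/(2*A) = 11/(2*A))
O = -5 (O = -3*0 - 5 = 0 - 5 = -5)
K(u) = 127/4 + 11*u/8 (K(u) = -(((11/2)/(-1))*u - 127)/4 = -(((11/2)*(-1))*u - 127)/4 = -(-11*u/2 - 127)/4 = -(-127 - 11*u/2)/4 = 127/4 + 11*u/8)
-K(O) = -(127/4 + (11/8)*(-5)) = -(127/4 - 55/8) = -1*199/8 = -199/8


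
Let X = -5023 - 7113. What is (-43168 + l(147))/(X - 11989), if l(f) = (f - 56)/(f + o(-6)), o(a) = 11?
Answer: 6820453/3811750 ≈ 1.7893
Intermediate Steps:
l(f) = (-56 + f)/(11 + f) (l(f) = (f - 56)/(f + 11) = (-56 + f)/(11 + f))
X = -12136
(-43168 + l(147))/(X - 11989) = (-43168 + (-56 + 147)/(11 + 147))/(-12136 - 11989) = (-43168 + 91/158)/(-24125) = (-43168 + (1/158)*91)*(-1/24125) = (-43168 + 91/158)*(-1/24125) = -6820453/158*(-1/24125) = 6820453/3811750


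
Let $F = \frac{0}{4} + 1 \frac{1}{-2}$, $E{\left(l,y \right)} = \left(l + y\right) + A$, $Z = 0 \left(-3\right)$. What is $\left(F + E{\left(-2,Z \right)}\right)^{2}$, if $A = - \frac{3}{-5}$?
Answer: $\frac{361}{100} \approx 3.61$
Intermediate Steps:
$Z = 0$
$A = \frac{3}{5}$ ($A = \left(-3\right) \left(- \frac{1}{5}\right) = \frac{3}{5} \approx 0.6$)
$E{\left(l,y \right)} = \frac{3}{5} + l + y$ ($E{\left(l,y \right)} = \left(l + y\right) + \frac{3}{5} = \frac{3}{5} + l + y$)
$F = - \frac{1}{2}$ ($F = 0 \cdot \frac{1}{4} + 1 \left(- \frac{1}{2}\right) = 0 - \frac{1}{2} = - \frac{1}{2} \approx -0.5$)
$\left(F + E{\left(-2,Z \right)}\right)^{2} = \left(- \frac{1}{2} + \left(\frac{3}{5} - 2 + 0\right)\right)^{2} = \left(- \frac{1}{2} - \frac{7}{5}\right)^{2} = \left(- \frac{19}{10}\right)^{2} = \frac{361}{100}$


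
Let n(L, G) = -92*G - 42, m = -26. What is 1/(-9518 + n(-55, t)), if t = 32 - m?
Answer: -1/14896 ≈ -6.7132e-5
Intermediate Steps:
t = 58 (t = 32 - 1*(-26) = 32 + 26 = 58)
n(L, G) = -42 - 92*G
1/(-9518 + n(-55, t)) = 1/(-9518 + (-42 - 92*58)) = 1/(-9518 + (-42 - 5336)) = 1/(-9518 - 5378) = 1/(-14896) = -1/14896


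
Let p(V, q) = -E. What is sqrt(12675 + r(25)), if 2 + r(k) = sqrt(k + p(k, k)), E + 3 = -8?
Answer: sqrt(12679) ≈ 112.60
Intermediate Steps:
E = -11 (E = -3 - 8 = -11)
p(V, q) = 11 (p(V, q) = -1*(-11) = 11)
r(k) = -2 + sqrt(11 + k) (r(k) = -2 + sqrt(k + 11) = -2 + sqrt(11 + k))
sqrt(12675 + r(25)) = sqrt(12675 + (-2 + sqrt(11 + 25))) = sqrt(12675 + (-2 + sqrt(36))) = sqrt(12675 + (-2 + 6)) = sqrt(12675 + 4) = sqrt(12679)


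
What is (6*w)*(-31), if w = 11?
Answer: -2046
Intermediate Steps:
(6*w)*(-31) = (6*11)*(-31) = 66*(-31) = -2046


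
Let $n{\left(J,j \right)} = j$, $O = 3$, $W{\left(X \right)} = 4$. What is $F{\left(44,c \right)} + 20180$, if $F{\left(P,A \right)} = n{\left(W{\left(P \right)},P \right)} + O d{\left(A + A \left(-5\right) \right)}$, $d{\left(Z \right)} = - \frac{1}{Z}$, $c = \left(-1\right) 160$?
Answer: $\frac{12943357}{640} \approx 20224.0$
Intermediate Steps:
$c = -160$
$F{\left(P,A \right)} = P + \frac{3}{4 A}$ ($F{\left(P,A \right)} = P + 3 \left(- \frac{1}{A + A \left(-5\right)}\right) = P + 3 \left(- \frac{1}{A - 5 A}\right) = P + 3 \left(- \frac{1}{\left(-4\right) A}\right) = P + 3 \left(- \frac{-1}{4 A}\right) = P + 3 \frac{1}{4 A} = P + \frac{3}{4 A}$)
$F{\left(44,c \right)} + 20180 = \left(44 + \frac{3}{4 \left(-160\right)}\right) + 20180 = \left(44 + \frac{3}{4} \left(- \frac{1}{160}\right)\right) + 20180 = \left(44 - \frac{3}{640}\right) + 20180 = \frac{28157}{640} + 20180 = \frac{12943357}{640}$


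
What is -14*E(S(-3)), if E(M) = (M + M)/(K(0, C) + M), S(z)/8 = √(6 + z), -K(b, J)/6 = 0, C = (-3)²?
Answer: -28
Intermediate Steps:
C = 9
K(b, J) = 0 (K(b, J) = -6*0 = 0)
S(z) = 8*√(6 + z)
E(M) = 2 (E(M) = (M + M)/(0 + M) = (2*M)/M = 2)
-14*E(S(-3)) = -14*2 = -28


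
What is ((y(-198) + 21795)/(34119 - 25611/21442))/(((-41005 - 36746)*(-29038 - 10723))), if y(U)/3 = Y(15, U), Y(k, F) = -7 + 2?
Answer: 51889640/251285340868127373 ≈ 2.0650e-10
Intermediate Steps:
Y(k, F) = -5
y(U) = -15 (y(U) = 3*(-5) = -15)
((y(-198) + 21795)/(34119 - 25611/21442))/(((-41005 - 36746)*(-29038 - 10723))) = ((-15 + 21795)/(34119 - 25611/21442))/(((-41005 - 36746)*(-29038 - 10723))) = (21780/(34119 - 25611*1/21442))/((-77751*(-39761))) = (21780/(34119 - 25611/21442))/3091457511 = (21780/(731553987/21442))*(1/3091457511) = (21780*(21442/731553987))*(1/3091457511) = (155668920/243851329)*(1/3091457511) = 51889640/251285340868127373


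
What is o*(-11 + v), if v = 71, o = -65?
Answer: -3900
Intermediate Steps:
o*(-11 + v) = -65*(-11 + 71) = -65*60 = -3900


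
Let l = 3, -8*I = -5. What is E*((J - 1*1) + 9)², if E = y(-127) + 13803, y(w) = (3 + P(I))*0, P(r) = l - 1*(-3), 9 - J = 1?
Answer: 3533568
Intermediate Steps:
J = 8 (J = 9 - 1*1 = 9 - 1 = 8)
I = 5/8 (I = -⅛*(-5) = 5/8 ≈ 0.62500)
P(r) = 6 (P(r) = 3 - 1*(-3) = 3 + 3 = 6)
y(w) = 0 (y(w) = (3 + 6)*0 = 9*0 = 0)
E = 13803 (E = 0 + 13803 = 13803)
E*((J - 1*1) + 9)² = 13803*((8 - 1*1) + 9)² = 13803*((8 - 1) + 9)² = 13803*(7 + 9)² = 13803*16² = 13803*256 = 3533568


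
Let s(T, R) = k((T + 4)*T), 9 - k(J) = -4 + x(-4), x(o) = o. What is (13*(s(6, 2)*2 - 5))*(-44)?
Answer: -16588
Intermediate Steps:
k(J) = 17 (k(J) = 9 - (-4 - 4) = 9 - 1*(-8) = 9 + 8 = 17)
s(T, R) = 17
(13*(s(6, 2)*2 - 5))*(-44) = (13*(17*2 - 5))*(-44) = (13*(34 - 5))*(-44) = (13*29)*(-44) = 377*(-44) = -16588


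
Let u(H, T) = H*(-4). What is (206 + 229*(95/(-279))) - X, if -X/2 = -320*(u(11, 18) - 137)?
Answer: 32355079/279 ≈ 1.1597e+5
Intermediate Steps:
u(H, T) = -4*H
X = -115840 (X = -(-640)*(-4*11 - 137) = -(-640)*(-44 - 137) = -(-640)*(-181) = -2*57920 = -115840)
(206 + 229*(95/(-279))) - X = (206 + 229*(95/(-279))) - 1*(-115840) = (206 + 229*(95*(-1/279))) + 115840 = (206 + 229*(-95/279)) + 115840 = (206 - 21755/279) + 115840 = 35719/279 + 115840 = 32355079/279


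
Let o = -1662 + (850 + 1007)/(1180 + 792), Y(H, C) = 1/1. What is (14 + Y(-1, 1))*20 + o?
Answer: -2684007/1972 ≈ -1361.1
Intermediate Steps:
Y(H, C) = 1
o = -3275607/1972 (o = -1662 + 1857/1972 = -3275607/1972 ≈ -1661.1)
(14 + Y(-1, 1))*20 + o = (14 + 1)*20 - 3275607/1972 = 15*20 - 3275607/1972 = 300 - 3275607/1972 = -2684007/1972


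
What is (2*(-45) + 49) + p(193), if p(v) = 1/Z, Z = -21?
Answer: -862/21 ≈ -41.048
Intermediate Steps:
p(v) = -1/21 (p(v) = 1/(-21) = -1/21)
(2*(-45) + 49) + p(193) = (2*(-45) + 49) - 1/21 = (-90 + 49) - 1/21 = -41 - 1/21 = -862/21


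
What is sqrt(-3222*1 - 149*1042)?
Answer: 4*I*sqrt(9905) ≈ 398.1*I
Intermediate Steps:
sqrt(-3222*1 - 149*1042) = sqrt(-3222 - 155258) = sqrt(-158480) = 4*I*sqrt(9905)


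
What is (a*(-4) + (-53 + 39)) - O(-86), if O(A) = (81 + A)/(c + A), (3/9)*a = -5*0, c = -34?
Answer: -337/24 ≈ -14.042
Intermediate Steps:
a = 0 (a = 3*(-5*0) = 3*0 = 0)
O(A) = (81 + A)/(-34 + A)
(a*(-4) + (-53 + 39)) - O(-86) = (0*(-4) + (-53 + 39)) - (81 - 86)/(-34 - 86) = (0 - 14) - (-5)/(-120) = -14 - (-1)*(-5)/120 = -14 - 1*1/24 = -14 - 1/24 = -337/24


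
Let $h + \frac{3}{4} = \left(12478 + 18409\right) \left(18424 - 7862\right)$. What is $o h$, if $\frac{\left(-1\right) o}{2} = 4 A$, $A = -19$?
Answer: $49586730974$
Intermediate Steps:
$h = \frac{1304913973}{4}$ ($h = - \frac{3}{4} + \left(12478 + 18409\right) \left(18424 - 7862\right) = - \frac{3}{4} + 30887 \cdot 10562 = - \frac{3}{4} + 326228494 = \frac{1304913973}{4} \approx 3.2623 \cdot 10^{8}$)
$o = 152$ ($o = - 2 \cdot 4 \left(-19\right) = \left(-2\right) \left(-76\right) = 152$)
$o h = 152 \cdot \frac{1304913973}{4} = 49586730974$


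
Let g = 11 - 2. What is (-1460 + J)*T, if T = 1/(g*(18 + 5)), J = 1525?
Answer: 65/207 ≈ 0.31401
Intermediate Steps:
g = 9
T = 1/207 (T = 1/(9*(18 + 5)) = 1/(9*23) = 1/207 ≈ 0.0048309)
(-1460 + J)*T = (-1460 + 1525)*(1/207) = 65*(1/207) = 65/207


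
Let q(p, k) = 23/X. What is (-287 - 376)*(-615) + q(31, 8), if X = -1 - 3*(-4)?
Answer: 4485218/11 ≈ 4.0775e+5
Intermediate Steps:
X = 11 (X = -1 + 12 = 11)
q(p, k) = 23/11
(-287 - 376)*(-615) + q(31, 8) = (-287 - 376)*(-615) + 23/11 = -663*(-615) + 23/11 = 407745 + 23/11 = 4485218/11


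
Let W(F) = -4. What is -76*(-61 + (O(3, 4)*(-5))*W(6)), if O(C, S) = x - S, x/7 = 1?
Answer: 76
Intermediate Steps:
x = 7 (x = 7*1 = 7)
O(C, S) = 7 - S
-76*(-61 + (O(3, 4)*(-5))*W(6)) = -76*(-61 + ((7 - 1*4)*(-5))*(-4)) = -76*(-61 + ((7 - 4)*(-5))*(-4)) = -76*(-61 + (3*(-5))*(-4)) = -76*(-61 - 15*(-4)) = -76*(-61 + 60) = -76*(-1) = 76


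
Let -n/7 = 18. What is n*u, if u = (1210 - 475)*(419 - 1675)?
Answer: 116318160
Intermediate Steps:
n = -126 (n = -7*18 = -126)
u = -923160 (u = 735*(-1256) = -923160)
n*u = -126*(-923160) = 116318160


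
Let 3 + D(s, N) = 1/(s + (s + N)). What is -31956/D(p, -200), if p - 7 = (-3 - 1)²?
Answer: 4921224/463 ≈ 10629.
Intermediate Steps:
p = 23 (p = 7 + (-3 - 1)² = 7 + (-4)² = 7 + 16 = 23)
D(s, N) = -3 + 1/(N + 2*s) (D(s, N) = -3 + 1/(s + (s + N)) = -3 + 1/(s + (N + s)) = -3 + 1/(N + 2*s))
-31956/D(p, -200) = -31956*(-200 + 2*23)/(1 - 6*23 - 3*(-200)) = -31956*(-200 + 46)/(1 - 138 + 600) = -31956/(463/(-154)) = -31956/((-1/154*463)) = -31956/(-463/154) = -31956*(-154/463) = 4921224/463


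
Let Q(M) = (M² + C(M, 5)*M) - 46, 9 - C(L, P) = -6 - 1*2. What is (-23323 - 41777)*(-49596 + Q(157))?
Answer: 1453292400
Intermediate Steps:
C(L, P) = 17 (C(L, P) = 9 - (-6 - 1*2) = 9 - (-6 - 2) = 9 - 1*(-8) = 9 + 8 = 17)
Q(M) = -46 + M² + 17*M (Q(M) = (M² + 17*M) - 46 = -46 + M² + 17*M)
(-23323 - 41777)*(-49596 + Q(157)) = (-23323 - 41777)*(-49596 + (-46 + 157² + 17*157)) = -65100*(-49596 + (-46 + 24649 + 2669)) = -65100*(-49596 + 27272) = -65100*(-22324) = 1453292400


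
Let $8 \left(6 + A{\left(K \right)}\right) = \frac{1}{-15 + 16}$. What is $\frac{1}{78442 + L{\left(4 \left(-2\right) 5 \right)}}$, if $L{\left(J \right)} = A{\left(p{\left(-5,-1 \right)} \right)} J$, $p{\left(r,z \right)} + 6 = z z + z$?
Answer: $\frac{1}{78677} \approx 1.271 \cdot 10^{-5}$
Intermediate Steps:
$p{\left(r,z \right)} = -6 + z + z^{2}$ ($p{\left(r,z \right)} = -6 + \left(z z + z\right) = -6 + \left(z^{2} + z\right) = -6 + \left(z + z^{2}\right) = -6 + z + z^{2}$)
$A{\left(K \right)} = - \frac{47}{8}$ ($A{\left(K \right)} = -6 + \frac{1}{8 \left(-15 + 16\right)} = -6 + \frac{1}{8 \cdot 1} = -6 + \frac{1}{8} \cdot 1 = -6 + \frac{1}{8} = - \frac{47}{8}$)
$L{\left(J \right)} = - \frac{47 J}{8}$
$\frac{1}{78442 + L{\left(4 \left(-2\right) 5 \right)}} = \frac{1}{78442 - \frac{47 \cdot 4 \left(-2\right) 5}{8}} = \frac{1}{78442 - \frac{47 \left(\left(-8\right) 5\right)}{8}} = \frac{1}{78442 - -235} = \frac{1}{78442 + 235} = \frac{1}{78677}$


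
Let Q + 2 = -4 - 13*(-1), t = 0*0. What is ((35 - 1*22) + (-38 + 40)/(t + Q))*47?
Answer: 4371/7 ≈ 624.43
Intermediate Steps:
t = 0
Q = 7 (Q = -2 + (-4 - 13*(-1)) = -2 + (-4 - 1*(-13)) = -2 + (-4 + 13) = -2 + 9 = 7)
((35 - 1*22) + (-38 + 40)/(t + Q))*47 = ((35 - 1*22) + (-38 + 40)/(0 + 7))*47 = ((35 - 22) + 2/7)*47 = (13 + 2*(⅐))*47 = (13 + 2/7)*47 = (93/7)*47 = 4371/7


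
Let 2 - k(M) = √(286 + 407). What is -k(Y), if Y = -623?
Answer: -2 + 3*√77 ≈ 24.325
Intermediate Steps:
k(M) = 2 - 3*√77 (k(M) = 2 - √(286 + 407) = 2 - √693 = 2 - 3*√77)
-k(Y) = -(2 - 3*√77) = -2 + 3*√77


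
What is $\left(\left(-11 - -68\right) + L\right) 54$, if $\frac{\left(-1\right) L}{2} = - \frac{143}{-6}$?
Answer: $504$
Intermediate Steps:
$L = - \frac{143}{3}$ ($L = - 2 \left(- \frac{143}{-6}\right) = - 2 \left(\left(-143\right) \left(- \frac{1}{6}\right)\right) = \left(-2\right) \frac{143}{6} = - \frac{143}{3} \approx -47.667$)
$\left(\left(-11 - -68\right) + L\right) 54 = \left(\left(-11 - -68\right) - \frac{143}{3}\right) 54 = \left(\left(-11 + 68\right) - \frac{143}{3}\right) 54 = \left(57 - \frac{143}{3}\right) 54 = \frac{28}{3} \cdot 54 = 504$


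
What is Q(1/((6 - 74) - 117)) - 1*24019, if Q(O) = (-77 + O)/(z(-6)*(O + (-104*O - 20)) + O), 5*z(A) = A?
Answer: -518329193/21577 ≈ -24022.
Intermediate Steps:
z(A) = A/5
Q(O) = (-77 + O)/(24 + 623*O/5) (Q(O) = (-77 + O)/(((1/5)*(-6))*(O + (-104*O - 20)) + O) = (-77 + O)/(-6*(O + (-20 - 104*O))/5 + O) = (-77 + O)/(-6*(-20 - 103*O)/5 + O) = (-77 + O)/((24 + 618*O/5) + O) = (-77 + O)/(24 + 623*O/5))
Q(1/((6 - 74) - 117)) - 1*24019 = 5*(-77 + 1/((6 - 74) - 117))/(120 + 623/((6 - 74) - 117)) - 1*24019 = 5*(-77 + 1/(-68 - 117))/(120 + 623/(-68 - 117)) - 24019 = 5*(-77 + 1/(-185))/(120 + 623/(-185)) - 24019 = 5*(-77 - 1/185)/(120 + 623*(-1/185)) - 24019 = 5*(-14246/185)/(120 - 623/185) - 24019 = 5*(-14246/185)/(21577/185) - 24019 = 5*(185/21577)*(-14246/185) - 24019 = -71230/21577 - 24019 = -518329193/21577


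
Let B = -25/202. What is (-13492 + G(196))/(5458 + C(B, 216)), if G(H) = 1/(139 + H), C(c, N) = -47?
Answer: -4519819/1812685 ≈ -2.4934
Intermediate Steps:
B = -25/202 (B = -25*1/202 = -25/202 ≈ -0.12376)
(-13492 + G(196))/(5458 + C(B, 216)) = (-13492 + 1/(139 + 196))/(5458 - 47) = (-13492 + 1/335)/5411 = (-13492 + 1/335)*(1/5411) = -4519819/335*1/5411 = -4519819/1812685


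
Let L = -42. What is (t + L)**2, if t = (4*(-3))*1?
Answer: 2916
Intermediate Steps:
t = -12 (t = -12*1 = -12)
(t + L)**2 = (-12 - 42)**2 = (-54)**2 = 2916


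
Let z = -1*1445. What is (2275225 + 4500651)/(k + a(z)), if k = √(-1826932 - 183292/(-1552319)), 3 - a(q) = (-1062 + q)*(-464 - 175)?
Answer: -4212508695697898670/995932829837969779 - 6775876*I*√275146706358175319/995932829837969779 ≈ -4.2297 - 0.0035688*I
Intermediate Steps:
z = -1445
a(q) = -678615 + 639*q (a(q) = 3 - (-1062 + q)*(-464 - 175) = 3 - (-1062 + q)*(-639) = 3 - (678618 - 639*q) = 3 + (-678618 + 639*q) = -678615 + 639*q)
k = 4*I*√275146706358175319/1552319 (k = √(-1826932 - 183292*(-1/1552319)) = √(-1826932 + 183292/1552319) = √(-2835981072016/1552319) = 4*I*√275146706358175319/1552319 ≈ 1351.6*I)
(2275225 + 4500651)/(k + a(z)) = (2275225 + 4500651)/(4*I*√275146706358175319/1552319 + (-678615 + 639*(-1445))) = 6775876/(4*I*√275146706358175319/1552319 + (-678615 - 923355)) = 6775876/(4*I*√275146706358175319/1552319 - 1601970) = 6775876/(-1601970 + 4*I*√275146706358175319/1552319)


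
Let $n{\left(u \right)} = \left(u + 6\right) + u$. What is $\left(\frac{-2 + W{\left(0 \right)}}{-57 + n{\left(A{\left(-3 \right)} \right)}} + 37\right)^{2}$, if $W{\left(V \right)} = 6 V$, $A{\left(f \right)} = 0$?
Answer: $\frac{3568321}{2601} \approx 1371.9$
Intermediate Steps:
$n{\left(u \right)} = 6 + 2 u$ ($n{\left(u \right)} = \left(6 + u\right) + u = 6 + 2 u$)
$\left(\frac{-2 + W{\left(0 \right)}}{-57 + n{\left(A{\left(-3 \right)} \right)}} + 37\right)^{2} = \left(\frac{-2 + 6 \cdot 0}{-57 + \left(6 + 2 \cdot 0\right)} + 37\right)^{2} = \left(\frac{-2 + 0}{-57 + \left(6 + 0\right)} + 37\right)^{2} = \left(- \frac{2}{-57 + 6} + 37\right)^{2} = \left(- \frac{2}{-51} + 37\right)^{2} = \left(\left(-2\right) \left(- \frac{1}{51}\right) + 37\right)^{2} = \left(\frac{2}{51} + 37\right)^{2} = \left(\frac{1889}{51}\right)^{2} = \frac{3568321}{2601}$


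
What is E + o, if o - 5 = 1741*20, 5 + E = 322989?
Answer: 357809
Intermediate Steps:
E = 322984 (E = -5 + 322989 = 322984)
o = 34825 (o = 5 + 1741*20 = 5 + 34820 = 34825)
E + o = 322984 + 34825 = 357809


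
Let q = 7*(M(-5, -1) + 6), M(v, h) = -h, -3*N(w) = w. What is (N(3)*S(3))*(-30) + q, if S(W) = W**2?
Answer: 319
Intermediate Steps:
N(w) = -w/3
q = 49 (q = 7*(-1*(-1) + 6) = 7*(1 + 6) = 7*7 = 49)
(N(3)*S(3))*(-30) + q = (-1/3*3*3**2)*(-30) + 49 = -1*9*(-30) + 49 = -9*(-30) + 49 = 270 + 49 = 319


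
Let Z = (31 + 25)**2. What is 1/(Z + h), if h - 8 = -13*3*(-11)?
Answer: 1/3573 ≈ 0.00027988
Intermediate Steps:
h = 437 (h = 8 - 13*3*(-11) = 8 - 39*(-11) = 8 + 429 = 437)
Z = 3136 (Z = 56**2 = 3136)
1/(Z + h) = 1/(3136 + 437) = 1/3573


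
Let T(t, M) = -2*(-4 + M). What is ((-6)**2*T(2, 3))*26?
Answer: 1872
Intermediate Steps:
T(t, M) = 8 - 2*M
((-6)**2*T(2, 3))*26 = ((-6)**2*(8 - 2*3))*26 = (36*(8 - 6))*26 = (36*2)*26 = 72*26 = 1872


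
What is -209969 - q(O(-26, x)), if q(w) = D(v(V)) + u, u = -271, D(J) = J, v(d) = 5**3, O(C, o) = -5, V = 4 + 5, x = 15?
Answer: -209823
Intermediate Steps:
V = 9
v(d) = 125
q(w) = -146 (q(w) = 125 - 271 = -146)
-209969 - q(O(-26, x)) = -209969 - 1*(-146) = -209969 + 146 = -209823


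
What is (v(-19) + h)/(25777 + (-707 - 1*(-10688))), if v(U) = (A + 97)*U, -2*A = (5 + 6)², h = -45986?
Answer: -93359/71516 ≈ -1.3054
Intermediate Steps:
A = -121/2 (A = -(5 + 6)²/2 = -½*11² = -½*121 = -121/2 ≈ -60.500)
v(U) = 73*U/2 (v(U) = (-121/2 + 97)*U = 73*U/2)
(v(-19) + h)/(25777 + (-707 - 1*(-10688))) = ((73/2)*(-19) - 45986)/(25777 + (-707 - 1*(-10688))) = (-1387/2 - 45986)/(25777 + (-707 + 10688)) = -93359/(2*(25777 + 9981)) = -93359/2/35758 = -93359/2*1/35758 = -93359/71516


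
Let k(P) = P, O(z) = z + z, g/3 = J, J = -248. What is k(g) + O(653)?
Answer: 562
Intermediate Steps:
g = -744 (g = 3*(-248) = -744)
O(z) = 2*z
k(g) + O(653) = -744 + 2*653 = -744 + 1306 = 562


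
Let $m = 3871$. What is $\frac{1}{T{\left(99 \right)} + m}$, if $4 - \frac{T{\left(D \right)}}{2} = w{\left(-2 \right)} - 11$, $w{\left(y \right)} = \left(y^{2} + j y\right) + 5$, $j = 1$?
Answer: $\frac{1}{3887} \approx 0.00025727$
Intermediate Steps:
$w{\left(y \right)} = 5 + y + y^{2}$ ($w{\left(y \right)} = \left(y^{2} + 1 y\right) + 5 = \left(y^{2} + y\right) + 5 = \left(y + y^{2}\right) + 5 = 5 + y + y^{2}$)
$T{\left(D \right)} = 16$ ($T{\left(D \right)} = 8 - 2 \left(\left(5 - 2 + \left(-2\right)^{2}\right) - 11\right) = 8 - 2 \left(\left(5 - 2 + 4\right) - 11\right) = 8 - 2 \left(7 - 11\right) = 8 - -8 = 8 + 8 = 16$)
$\frac{1}{T{\left(99 \right)} + m} = \frac{1}{16 + 3871} = \frac{1}{3887}$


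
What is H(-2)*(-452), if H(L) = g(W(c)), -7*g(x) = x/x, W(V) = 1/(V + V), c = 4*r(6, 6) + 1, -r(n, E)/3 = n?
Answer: 452/7 ≈ 64.571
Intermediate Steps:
r(n, E) = -3*n
c = -71 (c = 4*(-3*6) + 1 = 4*(-18) + 1 = -72 + 1 = -71)
W(V) = 1/(2*V)
g(x) = -1/7 (g(x) = -x/(7*x) = -1/7*1 = -1/7)
H(L) = -1/7
H(-2)*(-452) = -1/7*(-452) = 452/7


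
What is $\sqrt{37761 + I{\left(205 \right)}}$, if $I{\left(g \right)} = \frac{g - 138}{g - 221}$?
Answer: $\frac{\sqrt{604109}}{4} \approx 194.31$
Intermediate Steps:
$I{\left(g \right)} = \frac{-138 + g}{-221 + g}$
$\sqrt{37761 + I{\left(205 \right)}} = \sqrt{37761 + \frac{-138 + 205}{-221 + 205}} = \sqrt{37761 + \frac{1}{-16} \cdot 67} = \sqrt{37761 - \frac{67}{16}} = \sqrt{\frac{604109}{16}} = \frac{\sqrt{604109}}{4}$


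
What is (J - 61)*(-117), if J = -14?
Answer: 8775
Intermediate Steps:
(J - 61)*(-117) = (-14 - 61)*(-117) = -75*(-117) = 8775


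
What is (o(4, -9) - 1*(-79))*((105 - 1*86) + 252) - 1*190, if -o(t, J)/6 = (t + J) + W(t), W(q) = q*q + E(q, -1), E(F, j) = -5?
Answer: 11463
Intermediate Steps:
W(q) = -5 + q**2 (W(q) = q*q - 5 = q**2 - 5 = -5 + q**2)
o(t, J) = 30 - 6*J - 6*t - 6*t**2 (o(t, J) = -6*((t + J) + (-5 + t**2)) = -6*((J + t) + (-5 + t**2)) = -6*(-5 + J + t + t**2) = 30 - 6*J - 6*t - 6*t**2)
(o(4, -9) - 1*(-79))*((105 - 1*86) + 252) - 1*190 = ((30 - 6*(-9) - 6*4 - 6*4**2) - 1*(-79))*((105 - 1*86) + 252) - 1*190 = ((30 + 54 - 24 - 6*16) + 79)*((105 - 86) + 252) - 190 = ((30 + 54 - 24 - 96) + 79)*(19 + 252) - 190 = (-36 + 79)*271 - 190 = 43*271 - 190 = 11653 - 190 = 11463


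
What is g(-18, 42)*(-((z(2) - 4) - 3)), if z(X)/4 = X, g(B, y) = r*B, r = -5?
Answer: -90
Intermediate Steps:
g(B, y) = -5*B
z(X) = 4*X
g(-18, 42)*(-((z(2) - 4) - 3)) = (-5*(-18))*(-((4*2 - 4) - 3)) = 90*(-((8 - 4) - 3)) = 90*(-(4 - 3)) = 90*(-1*1) = 90*(-1) = -90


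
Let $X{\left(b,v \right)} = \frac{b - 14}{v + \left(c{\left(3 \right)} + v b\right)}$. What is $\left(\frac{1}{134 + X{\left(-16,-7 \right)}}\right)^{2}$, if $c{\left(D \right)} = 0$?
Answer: $\frac{49}{876096} \approx 5.593 \cdot 10^{-5}$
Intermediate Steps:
$X{\left(b,v \right)} = \frac{-14 + b}{v + b v}$ ($X{\left(b,v \right)} = \frac{b - 14}{v + \left(0 + v b\right)} = \frac{-14 + b}{v + \left(0 + b v\right)} = \frac{-14 + b}{v + b v}$)
$\left(\frac{1}{134 + X{\left(-16,-7 \right)}}\right)^{2} = \left(\frac{1}{134 + \frac{-14 - 16}{\left(-7\right) \left(1 - 16\right)}}\right)^{2} = \left(\frac{1}{134 - \frac{1}{7} \frac{1}{-15} \left(-30\right)}\right)^{2} = \left(\frac{1}{134 - \left(- \frac{1}{105}\right) \left(-30\right)}\right)^{2} = \left(\frac{1}{134 - \frac{2}{7}}\right)^{2} = \left(\frac{1}{\frac{936}{7}}\right)^{2} = \left(\frac{7}{936}\right)^{2} = \frac{49}{876096}$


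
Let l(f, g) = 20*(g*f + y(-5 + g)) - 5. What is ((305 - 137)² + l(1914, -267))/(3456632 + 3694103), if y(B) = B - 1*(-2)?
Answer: -10197941/7150735 ≈ -1.4261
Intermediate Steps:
y(B) = 2 + B (y(B) = B + 2 = 2 + B)
l(f, g) = -65 + 20*g + 20*f*g (l(f, g) = 20*(g*f + (2 + (-5 + g))) - 5 = 20*(f*g + (-3 + g)) - 5 = 20*(-3 + g + f*g) - 5 = (-60 + 20*g + 20*f*g) - 5 = -65 + 20*g + 20*f*g)
((305 - 137)² + l(1914, -267))/(3456632 + 3694103) = ((305 - 137)² + (-65 + 20*(-267) + 20*1914*(-267)))/(3456632 + 3694103) = (168² + (-65 - 5340 - 10220760))/7150735 = (28224 - 10226165)*(1/7150735) = -10197941*1/7150735 = -10197941/7150735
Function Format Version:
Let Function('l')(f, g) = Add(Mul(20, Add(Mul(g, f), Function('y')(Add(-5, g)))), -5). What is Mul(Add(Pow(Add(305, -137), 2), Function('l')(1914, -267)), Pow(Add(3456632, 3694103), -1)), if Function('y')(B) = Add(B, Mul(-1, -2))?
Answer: Rational(-10197941, 7150735) ≈ -1.4261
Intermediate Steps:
Function('y')(B) = Add(2, B) (Function('y')(B) = Add(B, 2) = Add(2, B))
Function('l')(f, g) = Add(-65, Mul(20, g), Mul(20, f, g)) (Function('l')(f, g) = Add(Mul(20, Add(Mul(g, f), Add(2, Add(-5, g)))), -5) = Add(Mul(20, Add(Mul(f, g), Add(-3, g))), -5) = Add(Mul(20, Add(-3, g, Mul(f, g))), -5) = Add(Add(-60, Mul(20, g), Mul(20, f, g)), -5) = Add(-65, Mul(20, g), Mul(20, f, g)))
Mul(Add(Pow(Add(305, -137), 2), Function('l')(1914, -267)), Pow(Add(3456632, 3694103), -1)) = Mul(Add(Pow(Add(305, -137), 2), Add(-65, Mul(20, -267), Mul(20, 1914, -267))), Pow(Add(3456632, 3694103), -1)) = Mul(Add(Pow(168, 2), Add(-65, -5340, -10220760)), Pow(7150735, -1)) = Mul(Add(28224, -10226165), Rational(1, 7150735)) = Mul(-10197941, Rational(1, 7150735)) = Rational(-10197941, 7150735)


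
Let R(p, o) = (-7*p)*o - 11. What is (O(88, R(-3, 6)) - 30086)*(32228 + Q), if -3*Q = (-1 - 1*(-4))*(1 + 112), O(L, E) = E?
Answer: -962518665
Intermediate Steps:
R(p, o) = -11 - 7*o*p (R(p, o) = -7*o*p - 11 = -11 - 7*o*p)
Q = -113 (Q = -(-1 - 1*(-4))*(1 + 112)/3 = -(-1 + 4)*113/3 = -113 ≈ -113.00)
(O(88, R(-3, 6)) - 30086)*(32228 + Q) = ((-11 - 7*6*(-3)) - 30086)*(32228 - 113) = ((-11 + 126) - 30086)*32115 = (115 - 30086)*32115 = -29971*32115 = -962518665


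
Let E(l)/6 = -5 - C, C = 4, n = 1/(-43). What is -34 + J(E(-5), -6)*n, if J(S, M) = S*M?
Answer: -1786/43 ≈ -41.535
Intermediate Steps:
n = -1/43 ≈ -0.023256
E(l) = -54 (E(l) = 6*(-5 - 1*4) = 6*(-5 - 4) = 6*(-9) = -54)
J(S, M) = M*S
-34 + J(E(-5), -6)*n = -34 - 6*(-54)*(-1/43) = -34 + 324*(-1/43) = -34 - 324/43 = -1786/43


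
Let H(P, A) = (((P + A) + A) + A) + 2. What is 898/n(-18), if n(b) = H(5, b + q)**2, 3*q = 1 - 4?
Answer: 449/1250 ≈ 0.35920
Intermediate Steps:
q = -1 (q = (1 - 4)/3 = (1/3)*(-3) = -1)
H(P, A) = 2 + P + 3*A (H(P, A) = (((A + P) + A) + A) + 2 = ((P + 2*A) + A) + 2 = (P + 3*A) + 2 = 2 + P + 3*A)
n(b) = (4 + 3*b)**2 (n(b) = (2 + 5 + 3*(b - 1))**2 = (2 + 5 + 3*(-1 + b))**2 = (2 + 5 + (-3 + 3*b))**2 = (4 + 3*b)**2)
898/n(-18) = 898/((4 + 3*(-18))**2) = 898/((4 - 54)**2) = 898/((-50)**2) = 898/2500 = 898*(1/2500) = 449/1250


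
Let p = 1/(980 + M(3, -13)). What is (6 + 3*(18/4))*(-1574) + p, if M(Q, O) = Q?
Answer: -30171218/983 ≈ -30693.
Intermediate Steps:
p = 1/983 (p = 1/(980 + 3) = 1/983 ≈ 0.0010173)
(6 + 3*(18/4))*(-1574) + p = (6 + 3*(18/4))*(-1574) + 1/983 = (6 + 3*(18*(¼)))*(-1574) + 1/983 = (6 + 3*(9/2))*(-1574) + 1/983 = (6 + 27/2)*(-1574) + 1/983 = (39/2)*(-1574) + 1/983 = -30693 + 1/983 = -30171218/983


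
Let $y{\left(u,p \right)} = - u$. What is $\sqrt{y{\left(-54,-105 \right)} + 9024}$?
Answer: $\sqrt{9078} \approx 95.279$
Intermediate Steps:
$\sqrt{y{\left(-54,-105 \right)} + 9024} = \sqrt{\left(-1\right) \left(-54\right) + 9024} = \sqrt{54 + 9024} = \sqrt{9078}$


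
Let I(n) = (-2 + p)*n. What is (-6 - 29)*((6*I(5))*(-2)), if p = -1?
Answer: -6300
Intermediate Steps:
I(n) = -3*n (I(n) = (-2 - 1)*n = -3*n)
(-6 - 29)*((6*I(5))*(-2)) = (-6 - 29)*((6*(-3*5))*(-2)) = -35*6*(-15)*(-2) = -(-3150)*(-2) = -35*180 = -6300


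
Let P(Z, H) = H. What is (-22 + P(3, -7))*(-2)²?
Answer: -116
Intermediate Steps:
(-22 + P(3, -7))*(-2)² = (-22 - 7)*(-2)² = -29*4 = -116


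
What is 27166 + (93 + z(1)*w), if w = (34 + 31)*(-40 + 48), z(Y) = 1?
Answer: 27779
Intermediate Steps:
w = 520 (w = 65*8 = 520)
27166 + (93 + z(1)*w) = 27166 + (93 + 1*520) = 27166 + (93 + 520) = 27166 + 613 = 27779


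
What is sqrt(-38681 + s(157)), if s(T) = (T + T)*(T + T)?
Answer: sqrt(59915) ≈ 244.78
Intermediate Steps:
s(T) = 4*T**2 (s(T) = (2*T)*(2*T) = 4*T**2)
sqrt(-38681 + s(157)) = sqrt(-38681 + 4*157**2) = sqrt(-38681 + 4*24649) = sqrt(-38681 + 98596) = sqrt(59915)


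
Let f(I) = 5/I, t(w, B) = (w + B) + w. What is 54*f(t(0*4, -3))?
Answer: -90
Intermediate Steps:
t(w, B) = B + 2*w (t(w, B) = (B + w) + w = B + 2*w)
54*f(t(0*4, -3)) = 54*(5/(-3 + 2*(0*4))) = 54*(5/(-3 + 2*0)) = 54*(5/(-3 + 0)) = 54*(5/(-3)) = 54*(5*(-1/3)) = 54*(-5/3) = -90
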